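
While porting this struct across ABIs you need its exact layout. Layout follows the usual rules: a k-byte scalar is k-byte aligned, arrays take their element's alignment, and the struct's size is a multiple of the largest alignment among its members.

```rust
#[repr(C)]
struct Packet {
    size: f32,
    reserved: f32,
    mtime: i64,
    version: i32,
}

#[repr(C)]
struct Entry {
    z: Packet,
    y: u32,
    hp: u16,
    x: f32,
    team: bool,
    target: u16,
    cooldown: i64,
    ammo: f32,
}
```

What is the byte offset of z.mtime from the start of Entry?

8

Packet: 0..4  size  (4B, 4-aligned); 4..8  reserved  (4B, 4-aligned); 8..16  mtime  (8B, 8-aligned); 16..20  version  (4B, 4-aligned); 20..24  -- tail padding (4B); sizeof = 24, alignof = 8
0..24  z  (24B, 8-aligned)
within Packet: mtime at 8
0 + 8 = 8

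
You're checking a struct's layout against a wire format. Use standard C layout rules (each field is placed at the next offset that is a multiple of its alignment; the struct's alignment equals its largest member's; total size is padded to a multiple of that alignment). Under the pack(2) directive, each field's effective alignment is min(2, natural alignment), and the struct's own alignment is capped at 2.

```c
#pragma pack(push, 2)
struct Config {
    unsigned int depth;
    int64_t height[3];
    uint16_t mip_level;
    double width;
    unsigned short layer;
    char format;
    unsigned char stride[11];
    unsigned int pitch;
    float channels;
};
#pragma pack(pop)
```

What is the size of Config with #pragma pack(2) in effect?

60

0..4  depth  (4B, 2-aligned)
4..28  height  (24B, 2-aligned)
28..30  mip_level  (2B, 2-aligned)
30..38  width  (8B, 2-aligned)
38..40  layer  (2B, 2-aligned)
40..41  format  (1B, 1-aligned)
41..52  stride  (11B, 1-aligned)
52..56  pitch  (4B, 2-aligned)
56..60  channels  (4B, 2-aligned)
sizeof = 60, alignof = 2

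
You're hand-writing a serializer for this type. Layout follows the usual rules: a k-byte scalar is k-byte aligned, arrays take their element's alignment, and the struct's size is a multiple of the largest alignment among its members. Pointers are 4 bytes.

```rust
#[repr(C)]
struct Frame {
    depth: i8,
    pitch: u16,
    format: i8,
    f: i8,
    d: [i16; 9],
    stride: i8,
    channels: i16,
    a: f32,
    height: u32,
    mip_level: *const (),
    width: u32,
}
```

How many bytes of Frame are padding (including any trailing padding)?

@0: depth [1B, align 1] → 1
+1 pad (align 2)
@2: pitch [2B, align 2] → 4
@4: format [1B, align 1] → 5
@5: f [1B, align 1] → 6
@6: d [18B, align 2] → 24
@24: stride [1B, align 1] → 25
+1 pad (align 2)
@26: channels [2B, align 2] → 28
@28: a [4B, align 4] → 32
@32: height [4B, align 4] → 36
@36: mip_level [4B, align 4] → 40
@40: width [4B, align 4] → 44
size 44, align 4
data bytes 42, size 44 → padding 2

2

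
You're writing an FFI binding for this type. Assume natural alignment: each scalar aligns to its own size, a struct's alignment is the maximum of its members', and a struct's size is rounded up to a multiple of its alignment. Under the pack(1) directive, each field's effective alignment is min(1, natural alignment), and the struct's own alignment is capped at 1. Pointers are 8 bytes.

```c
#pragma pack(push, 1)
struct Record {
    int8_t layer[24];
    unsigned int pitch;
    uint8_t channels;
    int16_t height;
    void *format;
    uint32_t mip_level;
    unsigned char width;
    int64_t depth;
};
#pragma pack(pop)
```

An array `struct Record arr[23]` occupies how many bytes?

@0: layer [24B, align 1] → 24
@24: pitch [4B, align 1] → 28
@28: channels [1B, align 1] → 29
@29: height [2B, align 1] → 31
@31: format [8B, align 1] → 39
@39: mip_level [4B, align 1] → 43
@43: width [1B, align 1] → 44
@44: depth [8B, align 1] → 52
size 52, align 1
array of 23: 23 × 52 = 1196

1196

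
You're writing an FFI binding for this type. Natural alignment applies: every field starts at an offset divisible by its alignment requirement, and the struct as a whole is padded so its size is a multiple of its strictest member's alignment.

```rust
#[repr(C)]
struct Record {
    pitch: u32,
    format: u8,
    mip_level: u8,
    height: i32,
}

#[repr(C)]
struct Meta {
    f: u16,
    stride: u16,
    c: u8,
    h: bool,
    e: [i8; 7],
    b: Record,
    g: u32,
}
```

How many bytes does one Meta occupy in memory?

32

Record: pitch at 0 (size 4, align 4) → ends 4; format at 4 (size 1, align 1) → ends 5; mip_level at 5 (size 1, align 1) → ends 6; pad 2 to align 4 for height; height at 8 (size 4, align 4) → ends 12; total 12 bytes, alignment 4
f at 0 (size 2, align 2) → ends 2
stride at 2 (size 2, align 2) → ends 4
c at 4 (size 1, align 1) → ends 5
h at 5 (size 1, align 1) → ends 6
e at 6 (size 7, align 1) → ends 13
pad 3 to align 4 for b
b at 16 (size 12, align 4) → ends 28
g at 28 (size 4, align 4) → ends 32
total 32 bytes, alignment 4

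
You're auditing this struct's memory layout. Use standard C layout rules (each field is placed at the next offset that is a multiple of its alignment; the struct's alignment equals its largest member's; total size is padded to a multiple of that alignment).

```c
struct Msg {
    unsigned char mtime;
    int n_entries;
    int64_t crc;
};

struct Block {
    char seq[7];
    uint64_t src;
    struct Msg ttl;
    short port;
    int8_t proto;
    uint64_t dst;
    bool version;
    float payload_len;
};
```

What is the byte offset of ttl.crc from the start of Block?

Msg: mtime at 0 (size 1, align 1) → ends 1; pad 3 to align 4 for n_entries; n_entries at 4 (size 4, align 4) → ends 8; crc at 8 (size 8, align 8) → ends 16; total 16 bytes, alignment 8
seq at 0 (size 7, align 1) → ends 7
pad 1 to align 8 for src
src at 8 (size 8, align 8) → ends 16
ttl at 16 (size 16, align 8) → ends 32
within Msg: crc at 8
16 + 8 = 24

24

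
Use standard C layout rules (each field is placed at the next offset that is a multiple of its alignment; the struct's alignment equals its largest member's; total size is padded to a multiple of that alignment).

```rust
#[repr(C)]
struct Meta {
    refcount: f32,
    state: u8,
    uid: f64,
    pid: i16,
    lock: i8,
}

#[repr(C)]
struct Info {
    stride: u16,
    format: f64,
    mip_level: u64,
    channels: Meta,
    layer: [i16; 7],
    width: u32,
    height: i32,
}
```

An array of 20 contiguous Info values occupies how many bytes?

1440

Meta: 0..4  refcount  (4B, 4-aligned); 4..5  state  (1B, 1-aligned); 5..8  -- padding (3B); 8..16  uid  (8B, 8-aligned); 16..18  pid  (2B, 2-aligned); 18..19  lock  (1B, 1-aligned); 19..24  -- tail padding (5B); sizeof = 24, alignof = 8
0..2  stride  (2B, 2-aligned)
2..8  -- padding (6B)
8..16  format  (8B, 8-aligned)
16..24  mip_level  (8B, 8-aligned)
24..48  channels  (24B, 8-aligned)
48..62  layer  (14B, 2-aligned)
62..64  -- padding (2B)
64..68  width  (4B, 4-aligned)
68..72  height  (4B, 4-aligned)
sizeof = 72, alignof = 8
array of 20: 20 × 72 = 1440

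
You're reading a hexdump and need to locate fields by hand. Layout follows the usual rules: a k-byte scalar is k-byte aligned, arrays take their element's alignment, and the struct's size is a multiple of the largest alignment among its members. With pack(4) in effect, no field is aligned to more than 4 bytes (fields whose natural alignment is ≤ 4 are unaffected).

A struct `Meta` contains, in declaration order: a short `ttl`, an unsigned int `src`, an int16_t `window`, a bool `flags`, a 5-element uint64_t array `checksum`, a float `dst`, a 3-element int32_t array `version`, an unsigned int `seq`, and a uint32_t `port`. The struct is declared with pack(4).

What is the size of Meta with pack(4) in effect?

76

@0: ttl [2B, align 2] → 2
+2 pad (align 4)
@4: src [4B, align 4] → 8
@8: window [2B, align 2] → 10
@10: flags [1B, align 1] → 11
+1 pad (align 4)
@12: checksum [40B, align 4] → 52
@52: dst [4B, align 4] → 56
@56: version [12B, align 4] → 68
@68: seq [4B, align 4] → 72
@72: port [4B, align 4] → 76
size 76, align 4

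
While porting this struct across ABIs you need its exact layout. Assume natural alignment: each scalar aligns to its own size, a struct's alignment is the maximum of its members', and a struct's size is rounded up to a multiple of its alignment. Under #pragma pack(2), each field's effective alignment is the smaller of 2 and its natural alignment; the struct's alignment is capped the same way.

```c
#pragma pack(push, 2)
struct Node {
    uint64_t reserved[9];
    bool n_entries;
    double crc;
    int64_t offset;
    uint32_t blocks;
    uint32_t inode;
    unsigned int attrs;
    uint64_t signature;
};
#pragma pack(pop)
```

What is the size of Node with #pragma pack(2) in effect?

0..72  reserved  (72B, 2-aligned)
72..73  n_entries  (1B, 1-aligned)
73..74  -- padding (1B)
74..82  crc  (8B, 2-aligned)
82..90  offset  (8B, 2-aligned)
90..94  blocks  (4B, 2-aligned)
94..98  inode  (4B, 2-aligned)
98..102  attrs  (4B, 2-aligned)
102..110  signature  (8B, 2-aligned)
sizeof = 110, alignof = 2

110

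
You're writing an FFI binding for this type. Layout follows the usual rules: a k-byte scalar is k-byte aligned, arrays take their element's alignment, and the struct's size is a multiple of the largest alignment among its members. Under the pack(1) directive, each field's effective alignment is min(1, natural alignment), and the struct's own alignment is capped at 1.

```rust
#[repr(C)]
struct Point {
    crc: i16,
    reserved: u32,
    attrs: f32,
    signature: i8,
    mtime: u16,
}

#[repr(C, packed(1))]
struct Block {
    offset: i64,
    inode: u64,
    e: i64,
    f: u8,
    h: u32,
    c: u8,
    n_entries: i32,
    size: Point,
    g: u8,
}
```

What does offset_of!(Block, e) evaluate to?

16

Point: 0..2  crc  (2B, 2-aligned); 2..4  -- padding (2B); 4..8  reserved  (4B, 4-aligned); 8..12  attrs  (4B, 4-aligned); 12..13  signature  (1B, 1-aligned); 13..14  -- padding (1B); 14..16  mtime  (2B, 2-aligned); sizeof = 16, alignof = 4
0..8  offset  (8B, 1-aligned)
8..16  inode  (8B, 1-aligned)
16..24  e  (8B, 1-aligned)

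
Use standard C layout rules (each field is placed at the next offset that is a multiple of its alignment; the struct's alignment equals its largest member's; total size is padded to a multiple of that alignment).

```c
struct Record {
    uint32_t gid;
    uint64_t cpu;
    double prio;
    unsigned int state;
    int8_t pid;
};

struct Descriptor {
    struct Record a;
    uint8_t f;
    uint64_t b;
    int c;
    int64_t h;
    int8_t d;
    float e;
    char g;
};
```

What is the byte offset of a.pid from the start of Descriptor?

28

Record: @0: gid [4B, align 4] → 4; +4 pad (align 8); @8: cpu [8B, align 8] → 16; @16: prio [8B, align 8] → 24; @24: state [4B, align 4] → 28; @28: pid [1B, align 1] → 29; +3 tail pad (align 8); size 32, align 8
@0: a [32B, align 8] → 32
within Record: pid at 28
0 + 28 = 28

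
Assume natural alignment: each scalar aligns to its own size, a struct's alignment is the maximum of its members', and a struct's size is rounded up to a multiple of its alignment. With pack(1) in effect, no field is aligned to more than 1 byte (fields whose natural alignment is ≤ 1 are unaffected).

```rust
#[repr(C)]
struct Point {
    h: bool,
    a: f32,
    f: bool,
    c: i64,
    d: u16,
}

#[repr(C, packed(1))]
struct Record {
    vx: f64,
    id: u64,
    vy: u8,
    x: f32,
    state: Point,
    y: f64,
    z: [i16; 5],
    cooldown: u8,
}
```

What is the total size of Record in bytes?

72 bytes

Point: @0: h [1B, align 1] → 1; +3 pad (align 4); @4: a [4B, align 4] → 8; @8: f [1B, align 1] → 9; +7 pad (align 8); @16: c [8B, align 8] → 24; @24: d [2B, align 2] → 26; +6 tail pad (align 8); size 32, align 8
@0: vx [8B, align 1] → 8
@8: id [8B, align 1] → 16
@16: vy [1B, align 1] → 17
@17: x [4B, align 1] → 21
@21: state [32B, align 1] → 53
@53: y [8B, align 1] → 61
@61: z [10B, align 1] → 71
@71: cooldown [1B, align 1] → 72
size 72, align 1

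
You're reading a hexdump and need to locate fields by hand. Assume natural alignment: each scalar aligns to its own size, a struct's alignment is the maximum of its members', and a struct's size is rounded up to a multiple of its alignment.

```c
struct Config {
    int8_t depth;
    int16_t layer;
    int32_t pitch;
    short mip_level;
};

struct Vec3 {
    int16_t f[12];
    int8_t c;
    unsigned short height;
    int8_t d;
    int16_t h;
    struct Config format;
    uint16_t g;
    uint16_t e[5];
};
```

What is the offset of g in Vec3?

44

Config: 0..1  depth  (1B, 1-aligned); 1..2  -- padding (1B); 2..4  layer  (2B, 2-aligned); 4..8  pitch  (4B, 4-aligned); 8..10  mip_level  (2B, 2-aligned); 10..12  -- tail padding (2B); sizeof = 12, alignof = 4
0..24  f  (24B, 2-aligned)
24..25  c  (1B, 1-aligned)
25..26  -- padding (1B)
26..28  height  (2B, 2-aligned)
28..29  d  (1B, 1-aligned)
29..30  -- padding (1B)
30..32  h  (2B, 2-aligned)
32..44  format  (12B, 4-aligned)
44..46  g  (2B, 2-aligned)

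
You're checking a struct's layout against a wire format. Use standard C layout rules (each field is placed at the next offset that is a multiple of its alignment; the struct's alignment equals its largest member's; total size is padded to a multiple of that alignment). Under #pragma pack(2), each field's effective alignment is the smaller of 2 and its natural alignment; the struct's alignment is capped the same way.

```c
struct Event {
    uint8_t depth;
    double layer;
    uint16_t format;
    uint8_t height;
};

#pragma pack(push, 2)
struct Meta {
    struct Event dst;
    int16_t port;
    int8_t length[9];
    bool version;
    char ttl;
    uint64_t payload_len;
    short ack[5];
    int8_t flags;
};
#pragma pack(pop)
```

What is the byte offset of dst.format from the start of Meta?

Event: @0: depth [1B, align 1] → 1; +7 pad (align 8); @8: layer [8B, align 8] → 16; @16: format [2B, align 2] → 18; @18: height [1B, align 1] → 19; +5 tail pad (align 8); size 24, align 8
@0: dst [24B, align 2] → 24
within Event: format at 16
0 + 16 = 16

16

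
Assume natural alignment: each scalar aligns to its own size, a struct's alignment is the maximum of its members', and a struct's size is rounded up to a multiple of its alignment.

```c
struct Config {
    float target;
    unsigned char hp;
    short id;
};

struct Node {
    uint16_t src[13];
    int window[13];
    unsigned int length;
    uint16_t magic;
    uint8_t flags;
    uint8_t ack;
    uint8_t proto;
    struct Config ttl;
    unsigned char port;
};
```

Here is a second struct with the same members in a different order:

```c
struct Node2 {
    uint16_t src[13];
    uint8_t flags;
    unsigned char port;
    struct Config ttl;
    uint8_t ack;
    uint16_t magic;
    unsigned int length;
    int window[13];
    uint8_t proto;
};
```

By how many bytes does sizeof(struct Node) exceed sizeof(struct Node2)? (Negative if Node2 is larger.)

4

Config: @0: target [4B, align 4] → 4; @4: hp [1B, align 1] → 5; +1 pad (align 2); @6: id [2B, align 2] → 8; size 8, align 4
@0: src [26B, align 2] → 26
+2 pad (align 4)
@28: window [52B, align 4] → 80
@80: length [4B, align 4] → 84
@84: magic [2B, align 2] → 86
@86: flags [1B, align 1] → 87
@87: ack [1B, align 1] → 88
@88: proto [1B, align 1] → 89
+3 pad (align 4)
@92: ttl [8B, align 4] → 100
@100: port [1B, align 1] → 101
+3 tail pad (align 4)
size 104, align 4
— Node2 —
@0: src [26B, align 2] → 26
@26: flags [1B, align 1] → 27
@27: port [1B, align 1] → 28
@28: ttl [8B, align 4] → 36
@36: ack [1B, align 1] → 37
+1 pad (align 2)
@38: magic [2B, align 2] → 40
@40: length [4B, align 4] → 44
@44: window [52B, align 4] → 96
@96: proto [1B, align 1] → 97
+3 tail pad (align 4)
size 100, align 4
104 − 100 = 4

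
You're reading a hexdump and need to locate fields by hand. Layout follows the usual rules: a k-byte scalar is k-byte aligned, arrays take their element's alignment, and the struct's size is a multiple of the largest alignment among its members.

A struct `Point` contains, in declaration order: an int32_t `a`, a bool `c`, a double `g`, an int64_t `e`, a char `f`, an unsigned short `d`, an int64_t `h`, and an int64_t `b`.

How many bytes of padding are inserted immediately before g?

a at 0 (size 4, align 4) → ends 4
c at 4 (size 1, align 1) → ends 5
pad 3 to align 8 for g
g at 8 (size 8, align 8) → ends 16

3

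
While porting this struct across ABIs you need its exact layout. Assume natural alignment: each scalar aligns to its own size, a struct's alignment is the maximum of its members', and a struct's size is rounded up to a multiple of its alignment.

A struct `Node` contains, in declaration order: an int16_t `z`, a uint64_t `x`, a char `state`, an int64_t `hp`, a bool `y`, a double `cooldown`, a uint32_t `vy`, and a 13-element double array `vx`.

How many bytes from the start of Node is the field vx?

z at 0 (size 2, align 2) → ends 2
pad 6 to align 8 for x
x at 8 (size 8, align 8) → ends 16
state at 16 (size 1, align 1) → ends 17
pad 7 to align 8 for hp
hp at 24 (size 8, align 8) → ends 32
y at 32 (size 1, align 1) → ends 33
pad 7 to align 8 for cooldown
cooldown at 40 (size 8, align 8) → ends 48
vy at 48 (size 4, align 4) → ends 52
pad 4 to align 8 for vx
vx at 56 (size 104, align 8) → ends 160

56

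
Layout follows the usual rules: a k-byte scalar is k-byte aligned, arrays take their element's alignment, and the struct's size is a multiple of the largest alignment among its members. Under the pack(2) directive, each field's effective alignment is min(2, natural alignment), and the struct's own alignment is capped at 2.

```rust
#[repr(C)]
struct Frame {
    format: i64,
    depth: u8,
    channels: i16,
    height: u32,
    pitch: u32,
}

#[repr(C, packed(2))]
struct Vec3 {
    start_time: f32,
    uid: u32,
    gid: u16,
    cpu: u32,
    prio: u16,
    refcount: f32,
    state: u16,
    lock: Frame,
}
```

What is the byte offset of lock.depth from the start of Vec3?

Frame: format at 0 (size 8, align 8) → ends 8; depth at 8 (size 1, align 1) → ends 9; pad 1 to align 2 for channels; channels at 10 (size 2, align 2) → ends 12; height at 12 (size 4, align 4) → ends 16; pitch at 16 (size 4, align 4) → ends 20; tail pad 4 to reach multiple of 8; total 24 bytes, alignment 8
start_time at 0 (size 4, align 2) → ends 4
uid at 4 (size 4, align 2) → ends 8
gid at 8 (size 2, align 2) → ends 10
cpu at 10 (size 4, align 2) → ends 14
prio at 14 (size 2, align 2) → ends 16
refcount at 16 (size 4, align 2) → ends 20
state at 20 (size 2, align 2) → ends 22
lock at 22 (size 24, align 2) → ends 46
within Frame: depth at 8
22 + 8 = 30

30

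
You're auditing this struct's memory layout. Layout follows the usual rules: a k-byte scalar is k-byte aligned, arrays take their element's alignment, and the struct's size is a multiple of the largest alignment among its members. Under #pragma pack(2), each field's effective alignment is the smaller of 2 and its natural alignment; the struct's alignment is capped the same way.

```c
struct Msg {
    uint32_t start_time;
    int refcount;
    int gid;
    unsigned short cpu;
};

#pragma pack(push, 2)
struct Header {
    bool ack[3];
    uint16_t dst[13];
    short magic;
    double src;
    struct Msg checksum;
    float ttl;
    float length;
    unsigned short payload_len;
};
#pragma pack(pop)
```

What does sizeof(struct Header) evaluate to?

Msg: start_time at 0 (size 4, align 4) → ends 4; refcount at 4 (size 4, align 4) → ends 8; gid at 8 (size 4, align 4) → ends 12; cpu at 12 (size 2, align 2) → ends 14; tail pad 2 to reach multiple of 4; total 16 bytes, alignment 4
ack at 0 (size 3, align 1) → ends 3
pad 1 to align 2 for dst
dst at 4 (size 26, align 2) → ends 30
magic at 30 (size 2, align 2) → ends 32
src at 32 (size 8, align 2) → ends 40
checksum at 40 (size 16, align 2) → ends 56
ttl at 56 (size 4, align 2) → ends 60
length at 60 (size 4, align 2) → ends 64
payload_len at 64 (size 2, align 2) → ends 66
total 66 bytes, alignment 2

66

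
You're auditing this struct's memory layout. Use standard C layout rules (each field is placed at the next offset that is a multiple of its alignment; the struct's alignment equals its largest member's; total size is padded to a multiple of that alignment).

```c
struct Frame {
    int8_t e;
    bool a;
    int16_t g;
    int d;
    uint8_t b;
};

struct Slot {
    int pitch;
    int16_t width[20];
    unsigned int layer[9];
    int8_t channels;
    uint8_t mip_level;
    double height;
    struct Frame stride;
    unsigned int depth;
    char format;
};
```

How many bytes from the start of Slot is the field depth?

108

Frame: 0..1  e  (1B, 1-aligned); 1..2  a  (1B, 1-aligned); 2..4  g  (2B, 2-aligned); 4..8  d  (4B, 4-aligned); 8..9  b  (1B, 1-aligned); 9..12  -- tail padding (3B); sizeof = 12, alignof = 4
0..4  pitch  (4B, 4-aligned)
4..44  width  (40B, 2-aligned)
44..80  layer  (36B, 4-aligned)
80..81  channels  (1B, 1-aligned)
81..82  mip_level  (1B, 1-aligned)
82..88  -- padding (6B)
88..96  height  (8B, 8-aligned)
96..108  stride  (12B, 4-aligned)
108..112  depth  (4B, 4-aligned)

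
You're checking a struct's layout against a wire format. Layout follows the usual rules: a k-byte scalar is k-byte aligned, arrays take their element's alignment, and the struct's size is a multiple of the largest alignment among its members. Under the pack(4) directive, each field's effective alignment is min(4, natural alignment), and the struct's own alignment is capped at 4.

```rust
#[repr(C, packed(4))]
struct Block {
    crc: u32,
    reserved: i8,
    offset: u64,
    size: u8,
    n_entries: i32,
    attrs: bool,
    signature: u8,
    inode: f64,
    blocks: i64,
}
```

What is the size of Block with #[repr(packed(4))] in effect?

crc at 0 (size 4, align 4) → ends 4
reserved at 4 (size 1, align 1) → ends 5
pad 3 to align 4 for offset
offset at 8 (size 8, align 4) → ends 16
size at 16 (size 1, align 1) → ends 17
pad 3 to align 4 for n_entries
n_entries at 20 (size 4, align 4) → ends 24
attrs at 24 (size 1, align 1) → ends 25
signature at 25 (size 1, align 1) → ends 26
pad 2 to align 4 for inode
inode at 28 (size 8, align 4) → ends 36
blocks at 36 (size 8, align 4) → ends 44
total 44 bytes, alignment 4

44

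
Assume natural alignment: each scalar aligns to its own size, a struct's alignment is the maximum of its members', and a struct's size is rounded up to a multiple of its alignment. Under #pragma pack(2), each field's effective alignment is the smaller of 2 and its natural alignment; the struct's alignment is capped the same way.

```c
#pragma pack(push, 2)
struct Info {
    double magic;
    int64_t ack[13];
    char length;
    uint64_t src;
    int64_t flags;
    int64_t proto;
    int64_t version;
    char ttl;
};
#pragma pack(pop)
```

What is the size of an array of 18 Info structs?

0..8  magic  (8B, 2-aligned)
8..112  ack  (104B, 2-aligned)
112..113  length  (1B, 1-aligned)
113..114  -- padding (1B)
114..122  src  (8B, 2-aligned)
122..130  flags  (8B, 2-aligned)
130..138  proto  (8B, 2-aligned)
138..146  version  (8B, 2-aligned)
146..147  ttl  (1B, 1-aligned)
147..148  -- tail padding (1B)
sizeof = 148, alignof = 2
array of 18: 18 × 148 = 2664

2664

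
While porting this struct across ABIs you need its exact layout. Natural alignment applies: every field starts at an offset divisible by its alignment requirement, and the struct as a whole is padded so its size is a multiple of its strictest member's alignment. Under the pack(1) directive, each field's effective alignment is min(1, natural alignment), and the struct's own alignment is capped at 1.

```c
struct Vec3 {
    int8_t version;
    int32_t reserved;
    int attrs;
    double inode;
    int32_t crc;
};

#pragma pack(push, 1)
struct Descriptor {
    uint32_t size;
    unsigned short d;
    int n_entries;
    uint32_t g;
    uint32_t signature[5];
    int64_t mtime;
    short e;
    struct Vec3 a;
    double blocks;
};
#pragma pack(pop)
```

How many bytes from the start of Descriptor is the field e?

42

Vec3: version at 0 (size 1, align 1) → ends 1; pad 3 to align 4 for reserved; reserved at 4 (size 4, align 4) → ends 8; attrs at 8 (size 4, align 4) → ends 12; pad 4 to align 8 for inode; inode at 16 (size 8, align 8) → ends 24; crc at 24 (size 4, align 4) → ends 28; tail pad 4 to reach multiple of 8; total 32 bytes, alignment 8
size at 0 (size 4, align 1) → ends 4
d at 4 (size 2, align 1) → ends 6
n_entries at 6 (size 4, align 1) → ends 10
g at 10 (size 4, align 1) → ends 14
signature at 14 (size 20, align 1) → ends 34
mtime at 34 (size 8, align 1) → ends 42
e at 42 (size 2, align 1) → ends 44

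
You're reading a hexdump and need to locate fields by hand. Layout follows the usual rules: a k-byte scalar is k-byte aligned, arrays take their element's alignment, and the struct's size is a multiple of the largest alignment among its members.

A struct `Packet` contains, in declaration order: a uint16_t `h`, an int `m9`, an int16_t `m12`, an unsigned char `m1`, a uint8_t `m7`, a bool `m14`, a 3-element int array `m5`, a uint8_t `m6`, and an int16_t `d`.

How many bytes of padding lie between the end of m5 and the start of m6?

0..2  h  (2B, 2-aligned)
2..4  -- padding (2B)
4..8  m9  (4B, 4-aligned)
8..10  m12  (2B, 2-aligned)
10..11  m1  (1B, 1-aligned)
11..12  m7  (1B, 1-aligned)
12..13  m14  (1B, 1-aligned)
13..16  -- padding (3B)
16..28  m5  (12B, 4-aligned)
28..29  m6  (1B, 1-aligned)

0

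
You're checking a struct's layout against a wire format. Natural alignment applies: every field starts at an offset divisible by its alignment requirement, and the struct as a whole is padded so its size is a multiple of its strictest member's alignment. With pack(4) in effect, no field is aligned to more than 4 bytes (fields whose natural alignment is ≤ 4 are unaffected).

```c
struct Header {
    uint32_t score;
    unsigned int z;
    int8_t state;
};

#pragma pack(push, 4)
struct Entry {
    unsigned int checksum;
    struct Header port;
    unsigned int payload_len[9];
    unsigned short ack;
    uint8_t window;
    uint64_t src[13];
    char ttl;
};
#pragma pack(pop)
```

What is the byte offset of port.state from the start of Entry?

12

Header: 0..4  score  (4B, 4-aligned); 4..8  z  (4B, 4-aligned); 8..9  state  (1B, 1-aligned); 9..12  -- tail padding (3B); sizeof = 12, alignof = 4
0..4  checksum  (4B, 4-aligned)
4..16  port  (12B, 4-aligned)
within Header: state at 8
4 + 8 = 12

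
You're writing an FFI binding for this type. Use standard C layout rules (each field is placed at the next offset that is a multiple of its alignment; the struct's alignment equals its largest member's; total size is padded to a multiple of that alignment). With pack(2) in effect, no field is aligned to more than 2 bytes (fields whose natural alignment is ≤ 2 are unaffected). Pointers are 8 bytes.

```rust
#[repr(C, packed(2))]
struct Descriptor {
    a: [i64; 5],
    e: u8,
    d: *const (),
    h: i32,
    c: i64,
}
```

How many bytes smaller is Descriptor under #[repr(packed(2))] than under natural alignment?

natural layout:
  0..40  a  (40B, 8-aligned)
  40..41  e  (1B, 1-aligned)
  41..48  -- padding (7B)
  48..56  d  (8B, 8-aligned)
  56..60  h  (4B, 4-aligned)
  60..64  -- padding (4B)
  64..72  c  (8B, 8-aligned)
  sizeof = 72, alignof = 8
packed(2) layout:
  0..40  a  (40B, 2-aligned)
  40..41  e  (1B, 1-aligned)
  41..42  -- padding (1B)
  42..50  d  (8B, 2-aligned)
  50..54  h  (4B, 2-aligned)
  54..62  c  (8B, 2-aligned)
  sizeof = 62, alignof = 2
72 − 62 = 10

10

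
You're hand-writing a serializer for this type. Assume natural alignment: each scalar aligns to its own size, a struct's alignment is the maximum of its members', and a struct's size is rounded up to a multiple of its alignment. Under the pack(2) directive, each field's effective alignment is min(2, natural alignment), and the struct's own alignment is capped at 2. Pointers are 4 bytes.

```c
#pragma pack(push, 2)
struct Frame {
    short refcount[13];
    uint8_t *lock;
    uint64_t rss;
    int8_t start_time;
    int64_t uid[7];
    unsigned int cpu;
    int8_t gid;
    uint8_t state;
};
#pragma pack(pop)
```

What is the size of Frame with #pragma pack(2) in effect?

102

refcount at 0 (size 26, align 2) → ends 26
lock at 26 (size 4, align 2) → ends 30
rss at 30 (size 8, align 2) → ends 38
start_time at 38 (size 1, align 1) → ends 39
pad 1 to align 2 for uid
uid at 40 (size 56, align 2) → ends 96
cpu at 96 (size 4, align 2) → ends 100
gid at 100 (size 1, align 1) → ends 101
state at 101 (size 1, align 1) → ends 102
total 102 bytes, alignment 2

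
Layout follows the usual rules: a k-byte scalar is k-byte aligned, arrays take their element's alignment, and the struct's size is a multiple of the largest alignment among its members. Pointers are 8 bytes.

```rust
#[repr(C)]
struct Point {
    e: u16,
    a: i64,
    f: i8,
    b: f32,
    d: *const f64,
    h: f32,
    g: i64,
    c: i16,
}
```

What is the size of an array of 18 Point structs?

e at 0 (size 2, align 2) → ends 2
pad 6 to align 8 for a
a at 8 (size 8, align 8) → ends 16
f at 16 (size 1, align 1) → ends 17
pad 3 to align 4 for b
b at 20 (size 4, align 4) → ends 24
d at 24 (size 8, align 8) → ends 32
h at 32 (size 4, align 4) → ends 36
pad 4 to align 8 for g
g at 40 (size 8, align 8) → ends 48
c at 48 (size 2, align 2) → ends 50
tail pad 6 to reach multiple of 8
total 56 bytes, alignment 8
array of 18: 18 × 56 = 1008

1008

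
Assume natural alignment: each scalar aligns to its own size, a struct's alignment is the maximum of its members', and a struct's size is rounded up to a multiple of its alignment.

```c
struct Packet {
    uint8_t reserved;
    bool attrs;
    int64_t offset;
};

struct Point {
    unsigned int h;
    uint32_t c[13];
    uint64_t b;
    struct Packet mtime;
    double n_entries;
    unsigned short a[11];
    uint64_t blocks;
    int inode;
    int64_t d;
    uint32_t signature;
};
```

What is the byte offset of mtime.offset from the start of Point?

72

Packet: 0..1  reserved  (1B, 1-aligned); 1..2  attrs  (1B, 1-aligned); 2..8  -- padding (6B); 8..16  offset  (8B, 8-aligned); sizeof = 16, alignof = 8
0..4  h  (4B, 4-aligned)
4..56  c  (52B, 4-aligned)
56..64  b  (8B, 8-aligned)
64..80  mtime  (16B, 8-aligned)
within Packet: offset at 8
64 + 8 = 72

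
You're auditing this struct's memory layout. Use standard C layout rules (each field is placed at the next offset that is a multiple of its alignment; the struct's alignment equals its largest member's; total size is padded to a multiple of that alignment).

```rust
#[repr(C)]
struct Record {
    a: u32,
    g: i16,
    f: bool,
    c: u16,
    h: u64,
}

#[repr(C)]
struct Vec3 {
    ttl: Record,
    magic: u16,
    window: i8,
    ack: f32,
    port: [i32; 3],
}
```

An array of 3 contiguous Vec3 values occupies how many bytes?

Record: @0: a [4B, align 4] → 4; @4: g [2B, align 2] → 6; @6: f [1B, align 1] → 7; +1 pad (align 2); @8: c [2B, align 2] → 10; +6 pad (align 8); @16: h [8B, align 8] → 24; size 24, align 8
@0: ttl [24B, align 8] → 24
@24: magic [2B, align 2] → 26
@26: window [1B, align 1] → 27
+1 pad (align 4)
@28: ack [4B, align 4] → 32
@32: port [12B, align 4] → 44
+4 tail pad (align 8)
size 48, align 8
array of 3: 3 × 48 = 144

144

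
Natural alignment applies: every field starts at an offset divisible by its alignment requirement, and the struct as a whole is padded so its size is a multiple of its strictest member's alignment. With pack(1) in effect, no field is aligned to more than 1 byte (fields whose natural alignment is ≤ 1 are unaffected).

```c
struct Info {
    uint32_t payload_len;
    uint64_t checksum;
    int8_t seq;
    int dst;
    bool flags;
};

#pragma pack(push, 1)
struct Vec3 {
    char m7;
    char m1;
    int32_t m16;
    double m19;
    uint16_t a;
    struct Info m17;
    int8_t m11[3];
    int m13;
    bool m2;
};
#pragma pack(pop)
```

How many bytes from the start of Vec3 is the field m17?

16

Info: payload_len at 0 (size 4, align 4) → ends 4; pad 4 to align 8 for checksum; checksum at 8 (size 8, align 8) → ends 16; seq at 16 (size 1, align 1) → ends 17; pad 3 to align 4 for dst; dst at 20 (size 4, align 4) → ends 24; flags at 24 (size 1, align 1) → ends 25; tail pad 7 to reach multiple of 8; total 32 bytes, alignment 8
m7 at 0 (size 1, align 1) → ends 1
m1 at 1 (size 1, align 1) → ends 2
m16 at 2 (size 4, align 1) → ends 6
m19 at 6 (size 8, align 1) → ends 14
a at 14 (size 2, align 1) → ends 16
m17 at 16 (size 32, align 1) → ends 48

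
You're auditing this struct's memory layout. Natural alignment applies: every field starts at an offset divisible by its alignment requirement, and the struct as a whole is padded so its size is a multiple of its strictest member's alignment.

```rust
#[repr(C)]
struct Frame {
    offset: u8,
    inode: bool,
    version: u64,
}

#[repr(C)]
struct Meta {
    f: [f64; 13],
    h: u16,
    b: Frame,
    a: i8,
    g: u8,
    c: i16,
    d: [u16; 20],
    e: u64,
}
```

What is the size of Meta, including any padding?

Frame: @0: offset [1B, align 1] → 1; @1: inode [1B, align 1] → 2; +6 pad (align 8); @8: version [8B, align 8] → 16; size 16, align 8
@0: f [104B, align 8] → 104
@104: h [2B, align 2] → 106
+6 pad (align 8)
@112: b [16B, align 8] → 128
@128: a [1B, align 1] → 129
@129: g [1B, align 1] → 130
@130: c [2B, align 2] → 132
@132: d [40B, align 2] → 172
+4 pad (align 8)
@176: e [8B, align 8] → 184
size 184, align 8

184 bytes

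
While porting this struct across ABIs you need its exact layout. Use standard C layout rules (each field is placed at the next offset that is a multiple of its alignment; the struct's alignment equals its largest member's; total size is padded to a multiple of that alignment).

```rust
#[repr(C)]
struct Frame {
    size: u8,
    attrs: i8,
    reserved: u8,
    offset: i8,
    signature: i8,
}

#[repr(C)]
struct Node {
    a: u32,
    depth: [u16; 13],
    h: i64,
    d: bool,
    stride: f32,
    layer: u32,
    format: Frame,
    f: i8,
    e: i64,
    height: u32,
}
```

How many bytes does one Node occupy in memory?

80 bytes

Frame: @0: size [1B, align 1] → 1; @1: attrs [1B, align 1] → 2; @2: reserved [1B, align 1] → 3; @3: offset [1B, align 1] → 4; @4: signature [1B, align 1] → 5; size 5, align 1
@0: a [4B, align 4] → 4
@4: depth [26B, align 2] → 30
+2 pad (align 8)
@32: h [8B, align 8] → 40
@40: d [1B, align 1] → 41
+3 pad (align 4)
@44: stride [4B, align 4] → 48
@48: layer [4B, align 4] → 52
@52: format [5B, align 1] → 57
@57: f [1B, align 1] → 58
+6 pad (align 8)
@64: e [8B, align 8] → 72
@72: height [4B, align 4] → 76
+4 tail pad (align 8)
size 80, align 8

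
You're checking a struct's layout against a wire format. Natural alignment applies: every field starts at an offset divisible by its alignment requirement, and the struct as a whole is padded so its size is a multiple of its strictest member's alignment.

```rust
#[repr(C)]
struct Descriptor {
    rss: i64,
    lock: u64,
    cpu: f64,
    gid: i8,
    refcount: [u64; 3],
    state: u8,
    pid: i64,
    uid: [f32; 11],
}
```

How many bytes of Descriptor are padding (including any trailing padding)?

0..8  rss  (8B, 8-aligned)
8..16  lock  (8B, 8-aligned)
16..24  cpu  (8B, 8-aligned)
24..25  gid  (1B, 1-aligned)
25..32  -- padding (7B)
32..56  refcount  (24B, 8-aligned)
56..57  state  (1B, 1-aligned)
57..64  -- padding (7B)
64..72  pid  (8B, 8-aligned)
72..116  uid  (44B, 4-aligned)
116..120  -- tail padding (4B)
sizeof = 120, alignof = 8
data bytes 102, size 120 → padding 18

18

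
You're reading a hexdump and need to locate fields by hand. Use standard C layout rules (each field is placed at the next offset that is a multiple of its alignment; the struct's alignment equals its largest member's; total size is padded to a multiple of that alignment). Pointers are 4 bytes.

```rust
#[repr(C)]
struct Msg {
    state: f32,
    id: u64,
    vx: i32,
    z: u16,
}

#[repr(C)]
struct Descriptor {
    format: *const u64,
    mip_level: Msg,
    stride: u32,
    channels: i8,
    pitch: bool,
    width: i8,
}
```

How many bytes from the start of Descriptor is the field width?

Msg: 0..4  state  (4B, 4-aligned); 4..8  -- padding (4B); 8..16  id  (8B, 8-aligned); 16..20  vx  (4B, 4-aligned); 20..22  z  (2B, 2-aligned); 22..24  -- tail padding (2B); sizeof = 24, alignof = 8
0..4  format  (4B, 4-aligned)
4..8  -- padding (4B)
8..32  mip_level  (24B, 8-aligned)
32..36  stride  (4B, 4-aligned)
36..37  channels  (1B, 1-aligned)
37..38  pitch  (1B, 1-aligned)
38..39  width  (1B, 1-aligned)

38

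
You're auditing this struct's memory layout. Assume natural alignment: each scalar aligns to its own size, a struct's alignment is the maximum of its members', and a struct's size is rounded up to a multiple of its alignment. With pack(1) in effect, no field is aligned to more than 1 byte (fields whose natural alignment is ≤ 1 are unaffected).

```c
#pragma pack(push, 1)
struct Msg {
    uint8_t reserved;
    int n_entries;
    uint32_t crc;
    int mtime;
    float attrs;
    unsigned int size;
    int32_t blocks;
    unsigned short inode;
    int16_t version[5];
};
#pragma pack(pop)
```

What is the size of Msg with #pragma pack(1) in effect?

37

0..1  reserved  (1B, 1-aligned)
1..5  n_entries  (4B, 1-aligned)
5..9  crc  (4B, 1-aligned)
9..13  mtime  (4B, 1-aligned)
13..17  attrs  (4B, 1-aligned)
17..21  size  (4B, 1-aligned)
21..25  blocks  (4B, 1-aligned)
25..27  inode  (2B, 1-aligned)
27..37  version  (10B, 1-aligned)
sizeof = 37, alignof = 1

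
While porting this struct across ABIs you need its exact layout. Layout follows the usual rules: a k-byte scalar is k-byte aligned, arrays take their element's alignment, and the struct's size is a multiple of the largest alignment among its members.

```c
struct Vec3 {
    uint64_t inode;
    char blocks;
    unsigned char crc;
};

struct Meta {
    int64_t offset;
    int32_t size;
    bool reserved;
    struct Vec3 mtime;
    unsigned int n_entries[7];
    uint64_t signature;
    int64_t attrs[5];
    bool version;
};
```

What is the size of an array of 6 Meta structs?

720

Vec3: inode at 0 (size 8, align 8) → ends 8; blocks at 8 (size 1, align 1) → ends 9; crc at 9 (size 1, align 1) → ends 10; tail pad 6 to reach multiple of 8; total 16 bytes, alignment 8
offset at 0 (size 8, align 8) → ends 8
size at 8 (size 4, align 4) → ends 12
reserved at 12 (size 1, align 1) → ends 13
pad 3 to align 8 for mtime
mtime at 16 (size 16, align 8) → ends 32
n_entries at 32 (size 28, align 4) → ends 60
pad 4 to align 8 for signature
signature at 64 (size 8, align 8) → ends 72
attrs at 72 (size 40, align 8) → ends 112
version at 112 (size 1, align 1) → ends 113
tail pad 7 to reach multiple of 8
total 120 bytes, alignment 8
array of 6: 6 × 120 = 720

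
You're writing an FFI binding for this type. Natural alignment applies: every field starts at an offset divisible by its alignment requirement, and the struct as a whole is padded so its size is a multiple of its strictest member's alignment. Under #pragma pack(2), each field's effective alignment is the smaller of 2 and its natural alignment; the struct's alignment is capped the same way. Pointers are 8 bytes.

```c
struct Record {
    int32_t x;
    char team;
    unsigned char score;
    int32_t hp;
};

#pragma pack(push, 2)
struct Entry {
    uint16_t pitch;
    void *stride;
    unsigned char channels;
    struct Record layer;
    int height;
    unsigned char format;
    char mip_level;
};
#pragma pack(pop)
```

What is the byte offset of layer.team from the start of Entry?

16

Record: x at 0 (size 4, align 4) → ends 4; team at 4 (size 1, align 1) → ends 5; score at 5 (size 1, align 1) → ends 6; pad 2 to align 4 for hp; hp at 8 (size 4, align 4) → ends 12; total 12 bytes, alignment 4
pitch at 0 (size 2, align 2) → ends 2
stride at 2 (size 8, align 2) → ends 10
channels at 10 (size 1, align 1) → ends 11
pad 1 to align 2 for layer
layer at 12 (size 12, align 2) → ends 24
within Record: team at 4
12 + 4 = 16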